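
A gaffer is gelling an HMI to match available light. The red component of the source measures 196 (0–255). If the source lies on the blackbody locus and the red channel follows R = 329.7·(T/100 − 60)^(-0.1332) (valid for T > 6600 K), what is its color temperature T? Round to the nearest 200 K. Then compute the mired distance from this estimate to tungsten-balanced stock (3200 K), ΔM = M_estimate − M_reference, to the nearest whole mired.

-222 mireds

(t − 60)^(-0.1332) = 196/329.7 = 0.59448.
t − 60 = 0.59448^(1/-0.1332) = 0.59448^(-7.508) = 49.621, so t = 109.621.
T = 100·t = 10962 K → 11000 K to the nearest 200 K.
M_estimate = 10⁶/11000 = 90.91; M_reference = 10⁶/3200 = 312.50.
ΔM = 90.91 − 312.50 = -221.59 → -222 mireds.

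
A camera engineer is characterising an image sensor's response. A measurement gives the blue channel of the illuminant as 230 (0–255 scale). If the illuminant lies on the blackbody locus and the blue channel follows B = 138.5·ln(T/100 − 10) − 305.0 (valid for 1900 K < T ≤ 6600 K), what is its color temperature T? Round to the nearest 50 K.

5750 K

ln(t − 10) = (230 + 305.0) / 138.5 = 3.8628.
t − 10 = e^3.8628 = 47.599, so t = 57.599.
T = 100·t = 5760 K → 5750 K to the nearest 50 K.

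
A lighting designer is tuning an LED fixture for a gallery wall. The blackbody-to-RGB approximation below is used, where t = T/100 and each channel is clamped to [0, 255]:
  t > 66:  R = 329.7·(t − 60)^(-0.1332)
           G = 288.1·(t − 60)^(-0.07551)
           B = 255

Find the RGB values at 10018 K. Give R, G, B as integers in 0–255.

R=202, G=218, B=255

t = 10018/100 = 100.18; the t > 66 branch applies.
R = 329.7·(100.18 − 60)^(-0.1332) = 329.7·40.18^(-0.1332) = 329.7·0.61143 = 201.588.
G = 288.1·(100.18 − 60)^(-0.07551) = 288.1·40.18^(-0.07551) = 288.1·0.75663 = 217.984.
B = 255 by definition for t > 66.
Rounded: (202, 218, 255).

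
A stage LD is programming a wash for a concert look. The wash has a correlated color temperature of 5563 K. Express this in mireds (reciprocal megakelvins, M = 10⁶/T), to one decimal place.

M = 10⁶ / 5563 = 179.759 → 179.8 mireds.

179.8 mireds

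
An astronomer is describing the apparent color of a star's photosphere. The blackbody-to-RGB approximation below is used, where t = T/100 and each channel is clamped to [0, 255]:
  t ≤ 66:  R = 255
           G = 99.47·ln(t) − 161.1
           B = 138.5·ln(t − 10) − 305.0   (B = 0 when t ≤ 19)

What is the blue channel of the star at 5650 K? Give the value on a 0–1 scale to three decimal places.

t = 5650/100 = 56.5; the t ≤ 66 branch applies.
B = 138.5·ln(56.5 − 10) − 305.0 = 138.5·ln 46.5 − 305.0 = 138.5·3.8395 − 305.0 = 226.764.
On a 0–1 scale: 226.764/255 = 0.8893 → 0.889.

0.889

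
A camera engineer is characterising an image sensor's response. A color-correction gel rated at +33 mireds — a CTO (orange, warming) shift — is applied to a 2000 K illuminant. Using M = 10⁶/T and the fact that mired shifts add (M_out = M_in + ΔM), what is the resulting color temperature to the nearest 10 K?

M_in = 10⁶/2000 = 500.00 mireds.
M_out = 500.00 + (+33) = 533.00 mireds.
T_out = 10⁶/533.00 = 1876.2 K → 1880 K.

1880 K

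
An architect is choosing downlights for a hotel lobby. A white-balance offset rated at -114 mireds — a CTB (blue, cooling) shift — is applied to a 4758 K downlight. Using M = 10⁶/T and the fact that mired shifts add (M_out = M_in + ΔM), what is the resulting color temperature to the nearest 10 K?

10400 K

M_in = 10⁶/4758 = 210.17 mireds.
M_out = 210.17 + (-114) = 96.17 mireds.
T_out = 10⁶/96.17 = 10398.0 K → 10400 K.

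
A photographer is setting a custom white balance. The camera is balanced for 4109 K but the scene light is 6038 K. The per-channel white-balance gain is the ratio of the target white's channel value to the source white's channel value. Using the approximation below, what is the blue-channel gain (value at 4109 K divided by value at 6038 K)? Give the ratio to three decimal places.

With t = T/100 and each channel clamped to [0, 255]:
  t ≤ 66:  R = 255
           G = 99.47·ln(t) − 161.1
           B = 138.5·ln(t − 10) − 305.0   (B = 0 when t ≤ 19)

0.719

At 6038 K (t = 60.38):
  B = 138.5·ln(60.38 − 10) − 305.0 = 138.5·ln 50.38 − 305.0 = 138.5·3.9196 − 305.0 = 237.864.
At 4109 K (t = 41.09):
  B = 138.5·ln(41.09 − 10) − 305.0 = 138.5·ln 31.09 − 305.0 = 138.5·3.4369 − 305.0 = 171.009.
Gain = 171.009 / 237.864 = 0.7189 → 0.719.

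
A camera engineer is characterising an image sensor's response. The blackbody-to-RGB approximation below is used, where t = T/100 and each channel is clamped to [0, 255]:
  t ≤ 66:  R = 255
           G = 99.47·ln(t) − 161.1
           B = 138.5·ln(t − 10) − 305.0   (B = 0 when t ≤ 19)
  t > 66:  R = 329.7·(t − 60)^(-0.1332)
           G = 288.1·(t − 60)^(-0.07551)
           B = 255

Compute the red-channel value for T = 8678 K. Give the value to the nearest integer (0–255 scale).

213

t = 8678/100 = 86.78; the t > 66 branch applies.
R = 329.7·(86.78 − 60)^(-0.1332) = 329.7·26.78^(-0.1332) = 329.7·0.64538 = 212.782.
Rounded: 213.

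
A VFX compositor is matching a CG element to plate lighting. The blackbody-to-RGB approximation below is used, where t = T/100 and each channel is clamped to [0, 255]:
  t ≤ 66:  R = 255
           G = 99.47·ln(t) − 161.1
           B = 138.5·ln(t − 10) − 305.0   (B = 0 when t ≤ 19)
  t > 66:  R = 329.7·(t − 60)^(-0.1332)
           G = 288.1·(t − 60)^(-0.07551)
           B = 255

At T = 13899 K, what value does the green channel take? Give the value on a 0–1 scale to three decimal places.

t = 13899/100 = 138.99; the t > 66 branch applies.
G = 288.1·(138.99 − 60)^(-0.07551) = 288.1·78.99^(-0.07551) = 288.1·0.71898 = 207.137.
On a 0–1 scale: 207.137/255 = 0.8123 → 0.812.

0.812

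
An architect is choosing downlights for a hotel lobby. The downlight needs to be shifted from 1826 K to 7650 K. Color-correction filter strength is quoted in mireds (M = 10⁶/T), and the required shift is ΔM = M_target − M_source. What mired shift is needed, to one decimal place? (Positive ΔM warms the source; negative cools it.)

-416.9 mireds

M_source = 10⁶/1826 = 547.645; M_target = 10⁶/7650 = 130.719.
ΔM = 130.719 − 547.645 = -416.926 → -416.9 mireds, a cooling shift.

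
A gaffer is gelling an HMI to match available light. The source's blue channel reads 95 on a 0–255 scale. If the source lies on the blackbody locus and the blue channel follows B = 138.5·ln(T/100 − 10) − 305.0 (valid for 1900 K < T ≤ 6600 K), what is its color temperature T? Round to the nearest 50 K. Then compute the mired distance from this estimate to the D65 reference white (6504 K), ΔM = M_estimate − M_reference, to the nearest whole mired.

+203 mireds

ln(t − 10) = (95 + 305.0) / 138.5 = 2.8881.
t − 10 = e^2.8881 = 17.959, so t = 27.959.
T = 100·t = 2796 K → 2800 K to the nearest 50 K.
M_estimate = 10⁶/2800 = 357.14; M_reference = 10⁶/6504 = 153.75.
ΔM = 357.14 − 153.75 = 203.39 → +203 mireds.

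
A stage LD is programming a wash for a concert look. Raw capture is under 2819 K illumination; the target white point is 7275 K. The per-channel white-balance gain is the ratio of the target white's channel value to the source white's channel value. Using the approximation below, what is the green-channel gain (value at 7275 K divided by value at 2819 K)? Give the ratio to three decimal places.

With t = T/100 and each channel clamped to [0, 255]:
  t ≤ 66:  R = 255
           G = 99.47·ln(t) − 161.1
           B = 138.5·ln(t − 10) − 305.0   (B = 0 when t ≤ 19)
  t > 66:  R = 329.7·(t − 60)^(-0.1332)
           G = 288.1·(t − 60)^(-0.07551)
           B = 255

1.390

At 2819 K (t = 28.19):
  G = 99.47·ln 28.19 − 161.1 = 99.47·3.3390 − 161.1 = 171.027.
At 7275 K (t = 72.75):
  G = 288.1·(72.75 − 60)^(-0.07551) = 288.1·12.75^(-0.07551) = 288.1·0.82513 = 237.720.
Gain = 237.720 / 171.027 = 1.3900 → 1.390.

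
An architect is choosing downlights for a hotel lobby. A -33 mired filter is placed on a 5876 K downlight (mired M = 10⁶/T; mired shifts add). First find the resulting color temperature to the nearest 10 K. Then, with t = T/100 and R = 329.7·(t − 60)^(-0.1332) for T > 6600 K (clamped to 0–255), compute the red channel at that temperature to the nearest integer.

M_in = 10⁶/5876 = 170.18; M_out = 170.18 + (-33) = 137.18.
T_out = 10⁶/137.18 = 7289.5 K → 7290 K; t = 72.9.
R = 329.7·(72.9 − 60)^(-0.1332) = 329.7·12.9^(-0.1332) = 329.7·0.71133 = 234.525.
Rounded: 235.

235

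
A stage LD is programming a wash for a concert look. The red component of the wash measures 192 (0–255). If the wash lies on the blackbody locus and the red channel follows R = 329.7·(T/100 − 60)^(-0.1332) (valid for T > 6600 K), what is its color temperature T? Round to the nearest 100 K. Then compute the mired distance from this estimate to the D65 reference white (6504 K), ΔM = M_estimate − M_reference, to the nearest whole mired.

-69 mireds

(t − 60)^(-0.1332) = 192/329.7 = 0.58235.
t − 60 = 0.58235^(1/-0.1332) = 0.58235^(-7.508) = 57.929, so t = 117.929.
T = 100·t = 11793 K → 11800 K to the nearest 100 K.
M_estimate = 10⁶/11800 = 84.75; M_reference = 10⁶/6504 = 153.75.
ΔM = 84.75 − 153.75 = -69.01 → -69 mireds.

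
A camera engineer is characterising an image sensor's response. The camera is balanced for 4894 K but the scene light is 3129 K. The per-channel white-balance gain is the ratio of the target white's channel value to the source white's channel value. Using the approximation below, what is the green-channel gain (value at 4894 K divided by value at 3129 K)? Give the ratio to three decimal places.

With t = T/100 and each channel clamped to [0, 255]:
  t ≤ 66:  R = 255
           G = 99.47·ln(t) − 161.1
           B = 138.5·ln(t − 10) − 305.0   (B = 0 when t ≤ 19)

1.245

At 3129 K (t = 31.29):
  G = 99.47·ln 31.29 − 161.1 = 99.47·3.4433 − 161.1 = 181.405.
At 4894 K (t = 48.94):
  G = 99.47·ln 48.94 − 161.1 = 99.47·3.8906 − 161.1 = 225.897.
Gain = 225.897 / 181.405 = 1.2453 → 1.245.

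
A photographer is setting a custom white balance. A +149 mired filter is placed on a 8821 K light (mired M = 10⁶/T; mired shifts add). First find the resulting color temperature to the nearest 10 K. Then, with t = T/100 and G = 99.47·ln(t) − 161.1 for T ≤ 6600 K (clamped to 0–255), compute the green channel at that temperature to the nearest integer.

201

M_in = 10⁶/8821 = 113.37; M_out = 113.37 + (+149) = 262.37.
T_out = 10⁶/262.37 = 3811.5 K → 3810 K; t = 38.1.
G = 99.47·ln 38.1 − 161.1 = 99.47·3.6402 − 161.1 = 200.992.
Rounded: 201.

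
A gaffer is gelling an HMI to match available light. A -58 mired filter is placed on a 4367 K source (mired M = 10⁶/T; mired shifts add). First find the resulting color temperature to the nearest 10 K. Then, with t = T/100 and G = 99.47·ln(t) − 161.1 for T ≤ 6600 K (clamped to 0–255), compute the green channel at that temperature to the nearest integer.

244

M_in = 10⁶/4367 = 228.99; M_out = 228.99 + (-58) = 170.99.
T_out = 10⁶/170.99 = 5848.3 K → 5850 K; t = 58.5.
G = 99.47·ln 58.5 − 161.1 = 99.47·4.0690 − 161.1 = 243.646.
Rounded: 244.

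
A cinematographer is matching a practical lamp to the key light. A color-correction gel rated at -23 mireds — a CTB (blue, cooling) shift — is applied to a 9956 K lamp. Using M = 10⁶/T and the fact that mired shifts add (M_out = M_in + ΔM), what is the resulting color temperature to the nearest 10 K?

M_in = 10⁶/9956 = 100.44 mireds.
M_out = 100.44 + (-23) = 77.44 mireds.
T_out = 10⁶/77.44 = 12912.9 K → 12910 K.

12910 K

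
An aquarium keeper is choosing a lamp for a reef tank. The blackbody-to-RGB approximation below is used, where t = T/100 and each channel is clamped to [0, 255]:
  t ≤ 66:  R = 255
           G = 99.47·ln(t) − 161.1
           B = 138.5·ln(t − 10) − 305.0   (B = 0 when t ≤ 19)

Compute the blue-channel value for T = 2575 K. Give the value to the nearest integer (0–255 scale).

t = 2575/100 = 25.75; the t ≤ 66 branch applies.
B = 138.5·ln(25.75 − 10) − 305.0 = 138.5·ln 15.75 − 305.0 = 138.5·2.7568 − 305.0 = 76.822.
Rounded: 77.

77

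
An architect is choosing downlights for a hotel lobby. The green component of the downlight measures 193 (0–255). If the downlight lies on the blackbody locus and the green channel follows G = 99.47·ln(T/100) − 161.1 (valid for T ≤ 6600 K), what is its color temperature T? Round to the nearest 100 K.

ln t = (193 + 161.1) / 99.47 = 3.5599.
t = e^3.5599 = 35.159.
T = 100·t = 3516 K → 3500 K to the nearest 100 K.

3500 K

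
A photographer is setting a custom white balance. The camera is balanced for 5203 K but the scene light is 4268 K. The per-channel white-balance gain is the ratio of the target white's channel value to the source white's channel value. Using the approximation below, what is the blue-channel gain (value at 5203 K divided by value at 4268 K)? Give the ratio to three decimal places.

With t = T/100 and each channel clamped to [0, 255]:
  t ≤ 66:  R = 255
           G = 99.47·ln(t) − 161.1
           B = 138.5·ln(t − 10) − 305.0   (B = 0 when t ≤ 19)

1.196

At 4268 K (t = 42.68):
  B = 138.5·ln(42.68 − 10) − 305.0 = 138.5·ln 32.68 − 305.0 = 138.5·3.4868 − 305.0 = 177.917.
At 5203 K (t = 52.03):
  B = 138.5·ln(52.03 − 10) − 305.0 = 138.5·ln 42.03 − 305.0 = 138.5·3.7384 − 305.0 = 212.766.
Gain = 212.766 / 177.917 = 1.1959 → 1.196.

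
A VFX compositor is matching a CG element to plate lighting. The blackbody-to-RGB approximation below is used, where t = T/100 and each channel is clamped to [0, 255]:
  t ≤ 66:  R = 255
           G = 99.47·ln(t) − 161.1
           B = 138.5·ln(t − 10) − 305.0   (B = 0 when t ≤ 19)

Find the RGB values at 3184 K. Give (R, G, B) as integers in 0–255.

t = 3184/100 = 31.84; the t ≤ 66 branch applies.
R = 255 by definition for t ≤ 66.
G = 99.47·ln 31.84 − 161.1 = 99.47·3.4607 − 161.1 = 183.138.
B = 138.5·ln(31.84 − 10) − 305.0 = 138.5·ln 21.84 − 305.0 = 138.5·3.0837 − 305.0 = 122.098.
Rounded: (255, 183, 122).

(255, 183, 122)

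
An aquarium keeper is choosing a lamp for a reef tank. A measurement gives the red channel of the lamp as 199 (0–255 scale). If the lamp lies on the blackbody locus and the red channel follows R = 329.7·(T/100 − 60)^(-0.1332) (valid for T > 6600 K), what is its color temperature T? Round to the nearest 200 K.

10400 K

(t − 60)^(-0.1332) = 199/329.7 = 0.60358.
t − 60 = 0.60358^(1/-0.1332) = 0.60358^(-7.508) = 44.273, so t = 104.273.
T = 100·t = 10427 K → 10400 K to the nearest 200 K.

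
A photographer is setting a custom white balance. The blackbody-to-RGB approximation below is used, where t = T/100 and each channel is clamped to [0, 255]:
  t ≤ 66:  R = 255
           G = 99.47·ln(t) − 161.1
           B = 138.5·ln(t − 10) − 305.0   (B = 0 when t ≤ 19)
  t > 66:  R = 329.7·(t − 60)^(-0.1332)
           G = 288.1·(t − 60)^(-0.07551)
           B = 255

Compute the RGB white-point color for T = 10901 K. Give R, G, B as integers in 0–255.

R=196, G=215, B=255

t = 10901/100 = 109.01; the t > 66 branch applies.
R = 329.7·(109.01 − 60)^(-0.1332) = 329.7·49.01^(-0.1332) = 329.7·0.59546 = 196.324.
G = 288.1·(109.01 − 60)^(-0.07551) = 288.1·49.01^(-0.07551) = 288.1·0.74536 = 214.738.
B = 255 by definition for t > 66.
Rounded: (196, 215, 255).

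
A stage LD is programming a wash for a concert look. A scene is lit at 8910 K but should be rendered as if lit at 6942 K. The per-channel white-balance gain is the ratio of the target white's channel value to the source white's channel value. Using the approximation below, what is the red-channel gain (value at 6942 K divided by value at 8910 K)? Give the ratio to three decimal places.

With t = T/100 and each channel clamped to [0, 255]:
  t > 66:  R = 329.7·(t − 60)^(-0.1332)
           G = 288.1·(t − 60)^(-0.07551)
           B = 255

At 8910 K (t = 89.1):
  R = 329.7·(89.1 − 60)^(-0.1332) = 329.7·29.1^(-0.1332) = 329.7·0.63828 = 210.440.
At 6942 K (t = 69.42):
  R = 329.7·(69.42 − 60)^(-0.1332) = 329.7·9.42^(-0.1332) = 329.7·0.74175 = 244.554.
Gain = 244.554 / 210.440 = 1.1621 → 1.162.

1.162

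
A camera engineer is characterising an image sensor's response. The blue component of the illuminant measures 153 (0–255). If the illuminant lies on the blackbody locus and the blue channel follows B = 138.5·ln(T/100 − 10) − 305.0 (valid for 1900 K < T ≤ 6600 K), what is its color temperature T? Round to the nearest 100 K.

3700 K

ln(t − 10) = (153 + 305.0) / 138.5 = 3.3069.
t − 10 = e^3.3069 = 27.299, so t = 37.299.
T = 100·t = 3730 K → 3700 K to the nearest 100 K.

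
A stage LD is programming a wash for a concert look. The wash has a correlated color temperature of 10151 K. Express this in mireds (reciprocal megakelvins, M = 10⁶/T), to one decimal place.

98.5 mireds

M = 10⁶ / 10151 = 98.512 → 98.5 mireds.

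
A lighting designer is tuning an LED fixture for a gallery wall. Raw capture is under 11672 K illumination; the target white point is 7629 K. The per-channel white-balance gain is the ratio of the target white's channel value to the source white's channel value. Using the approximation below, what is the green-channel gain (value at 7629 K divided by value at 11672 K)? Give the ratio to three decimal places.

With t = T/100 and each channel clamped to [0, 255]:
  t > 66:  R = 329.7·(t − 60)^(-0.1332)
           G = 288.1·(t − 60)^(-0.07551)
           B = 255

At 11672 K (t = 116.72):
  G = 288.1·(116.72 − 60)^(-0.07551) = 288.1·56.72^(-0.07551) = 288.1·0.73718 = 212.382.
At 7629 K (t = 76.29):
  G = 288.1·(76.29 − 60)^(-0.07551) = 288.1·16.29^(-0.07551) = 288.1·0.81001 = 233.363.
Gain = 233.363 / 212.382 = 1.0988 → 1.099.

1.099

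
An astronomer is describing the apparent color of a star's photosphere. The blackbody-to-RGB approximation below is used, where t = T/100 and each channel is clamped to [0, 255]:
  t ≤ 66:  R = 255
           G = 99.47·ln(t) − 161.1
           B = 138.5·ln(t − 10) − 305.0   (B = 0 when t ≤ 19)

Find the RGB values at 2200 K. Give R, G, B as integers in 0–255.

R=255, G=146, B=39

t = 2200/100 = 22; the t ≤ 66 branch applies.
R = 255 by definition for t ≤ 66.
G = 99.47·ln 22 − 161.1 = 99.47·3.0910 − 161.1 = 146.366.
B = 138.5·ln(22 − 10) − 305.0 = 138.5·ln 12 − 305.0 = 138.5·2.4849 − 305.0 = 39.160.
Rounded: (255, 146, 39).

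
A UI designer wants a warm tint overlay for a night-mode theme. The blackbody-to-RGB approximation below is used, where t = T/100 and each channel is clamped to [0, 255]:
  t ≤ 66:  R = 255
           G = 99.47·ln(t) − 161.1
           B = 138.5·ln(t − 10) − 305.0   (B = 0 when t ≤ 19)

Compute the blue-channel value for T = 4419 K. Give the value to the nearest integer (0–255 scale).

t = 4419/100 = 44.19; the t ≤ 66 branch applies.
B = 138.5·ln(44.19 − 10) − 305.0 = 138.5·ln 34.19 − 305.0 = 138.5·3.5319 − 305.0 = 184.173.
Rounded: 184.

184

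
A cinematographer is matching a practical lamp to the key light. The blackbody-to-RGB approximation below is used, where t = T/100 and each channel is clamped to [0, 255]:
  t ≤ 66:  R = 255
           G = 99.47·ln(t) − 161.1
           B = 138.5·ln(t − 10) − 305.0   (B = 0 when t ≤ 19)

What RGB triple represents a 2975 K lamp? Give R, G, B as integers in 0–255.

t = 2975/100 = 29.75; the t ≤ 66 branch applies.
R = 255 by definition for t ≤ 66.
G = 99.47·ln 29.75 − 161.1 = 99.47·3.3928 − 161.1 = 176.385.
B = 138.5·ln(29.75 − 10) − 305.0 = 138.5·ln 19.75 − 305.0 = 138.5·2.9832 − 305.0 = 108.167.
Rounded: (255, 176, 108).

R=255, G=176, B=108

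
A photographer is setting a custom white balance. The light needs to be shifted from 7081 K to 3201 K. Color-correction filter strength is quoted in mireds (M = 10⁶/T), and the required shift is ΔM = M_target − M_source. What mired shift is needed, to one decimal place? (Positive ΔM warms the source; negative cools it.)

+171.2 mireds

M_source = 10⁶/7081 = 141.223; M_target = 10⁶/3201 = 312.402.
ΔM = 312.402 − 141.223 = 171.179 → +171.2 mireds, a warming shift.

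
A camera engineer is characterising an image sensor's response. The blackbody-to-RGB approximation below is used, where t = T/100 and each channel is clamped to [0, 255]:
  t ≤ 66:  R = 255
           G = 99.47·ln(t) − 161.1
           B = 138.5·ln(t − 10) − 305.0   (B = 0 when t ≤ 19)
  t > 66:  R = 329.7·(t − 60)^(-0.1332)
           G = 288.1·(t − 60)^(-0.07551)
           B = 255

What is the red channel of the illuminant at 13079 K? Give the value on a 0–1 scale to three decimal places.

0.733

t = 13079/100 = 130.79; the t > 66 branch applies.
R = 329.7·(130.79 − 60)^(-0.1332) = 329.7·70.79^(-0.1332) = 329.7·0.56700 = 186.940.
On a 0–1 scale: 186.940/255 = 0.7331 → 0.733.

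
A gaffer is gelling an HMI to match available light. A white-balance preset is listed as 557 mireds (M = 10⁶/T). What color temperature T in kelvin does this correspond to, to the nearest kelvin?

1795 K

T = 10⁶ / 557 = 1795.33 K → 1795 K.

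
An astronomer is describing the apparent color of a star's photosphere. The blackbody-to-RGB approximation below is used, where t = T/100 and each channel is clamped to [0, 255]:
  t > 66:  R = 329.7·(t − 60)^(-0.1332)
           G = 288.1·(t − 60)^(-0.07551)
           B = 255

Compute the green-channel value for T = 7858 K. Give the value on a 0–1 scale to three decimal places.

0.906

t = 7858/100 = 78.58; the t > 66 branch applies.
G = 288.1·(78.58 − 60)^(-0.07551) = 288.1·18.58^(-0.07551) = 288.1·0.80200 = 231.056.
On a 0–1 scale: 231.056/255 = 0.9061 → 0.906.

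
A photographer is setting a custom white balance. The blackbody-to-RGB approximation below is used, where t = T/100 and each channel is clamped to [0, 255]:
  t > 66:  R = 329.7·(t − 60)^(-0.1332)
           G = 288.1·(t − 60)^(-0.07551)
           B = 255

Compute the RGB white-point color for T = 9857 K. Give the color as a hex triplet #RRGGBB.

#CBDBFF

t = 9857/100 = 98.57; the t > 66 branch applies.
R = 329.7·(98.57 − 60)^(-0.1332) = 329.7·38.57^(-0.1332) = 329.7·0.61477 = 202.689.
G = 288.1·(98.57 − 60)^(-0.07551) = 288.1·38.57^(-0.07551) = 288.1·0.75897 = 218.658.
B = 255 by definition for t > 66.
Rounded: (203, 219, 255).
In hex: #CBDBFF.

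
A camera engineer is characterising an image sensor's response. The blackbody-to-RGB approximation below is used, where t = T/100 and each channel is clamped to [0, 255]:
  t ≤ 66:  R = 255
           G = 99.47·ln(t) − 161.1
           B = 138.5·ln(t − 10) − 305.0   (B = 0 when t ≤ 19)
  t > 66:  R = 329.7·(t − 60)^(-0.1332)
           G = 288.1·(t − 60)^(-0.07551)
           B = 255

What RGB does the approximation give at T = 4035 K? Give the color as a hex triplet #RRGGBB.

#FFCFA8

t = 4035/100 = 40.35; the t ≤ 66 branch applies.
R = 255 by definition for t ≤ 66.
G = 99.47·ln 40.35 − 161.1 = 99.47·3.6976 − 161.1 = 206.699.
B = 138.5·ln(40.35 − 10) − 305.0 = 138.5·ln 30.35 − 305.0 = 138.5·3.4128 − 305.0 = 167.672.
Rounded: (255, 207, 168).
In hex: #FFCFA8.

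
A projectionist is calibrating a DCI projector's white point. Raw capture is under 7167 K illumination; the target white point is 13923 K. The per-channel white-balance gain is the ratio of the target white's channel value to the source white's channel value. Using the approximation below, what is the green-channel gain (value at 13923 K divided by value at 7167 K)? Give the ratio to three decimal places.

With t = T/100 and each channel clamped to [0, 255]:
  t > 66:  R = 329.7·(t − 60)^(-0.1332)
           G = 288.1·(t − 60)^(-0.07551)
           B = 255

0.865

At 7167 K (t = 71.67):
  G = 288.1·(71.67 − 60)^(-0.07551) = 288.1·11.67^(-0.07551) = 288.1·0.83066 = 239.314.
At 13923 K (t = 139.23):
  G = 288.1·(139.23 − 60)^(-0.07551) = 288.1·79.23^(-0.07551) = 288.1·0.71881 = 207.090.
Gain = 207.090 / 239.314 = 0.8653 → 0.865.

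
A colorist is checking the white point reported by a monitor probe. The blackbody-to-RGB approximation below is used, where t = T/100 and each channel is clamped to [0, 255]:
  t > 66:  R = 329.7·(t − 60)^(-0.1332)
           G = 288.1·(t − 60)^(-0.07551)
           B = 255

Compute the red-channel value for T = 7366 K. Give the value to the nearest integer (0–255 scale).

t = 7366/100 = 73.66; the t > 66 branch applies.
R = 329.7·(73.66 − 60)^(-0.1332) = 329.7·13.66^(-0.1332) = 329.7·0.70592 = 232.743.
Rounded: 233.

233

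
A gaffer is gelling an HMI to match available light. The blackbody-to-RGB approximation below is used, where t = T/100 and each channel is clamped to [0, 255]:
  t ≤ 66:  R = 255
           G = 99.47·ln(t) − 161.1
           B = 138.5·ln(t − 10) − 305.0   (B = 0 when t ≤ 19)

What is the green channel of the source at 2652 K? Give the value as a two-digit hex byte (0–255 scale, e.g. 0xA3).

t = 2652/100 = 26.52; the t ≤ 66 branch applies.
G = 99.47·ln 26.52 − 161.1 = 99.47·3.2779 − 161.1 = 164.953.
Rounded: 165; in hex, 0xA5.

0xA5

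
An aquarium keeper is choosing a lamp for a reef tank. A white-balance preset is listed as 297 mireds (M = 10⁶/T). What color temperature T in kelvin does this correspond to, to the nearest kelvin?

3367 K

T = 10⁶ / 297 = 3367.00 K → 3367 K.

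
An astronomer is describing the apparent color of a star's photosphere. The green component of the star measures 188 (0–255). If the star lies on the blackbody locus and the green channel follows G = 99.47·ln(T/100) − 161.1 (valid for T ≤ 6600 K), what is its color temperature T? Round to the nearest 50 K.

ln t = (188 + 161.1) / 99.47 = 3.5096.
t = e^3.5096 = 33.435.
T = 100·t = 3343 K → 3350 K to the nearest 50 K.

3350 K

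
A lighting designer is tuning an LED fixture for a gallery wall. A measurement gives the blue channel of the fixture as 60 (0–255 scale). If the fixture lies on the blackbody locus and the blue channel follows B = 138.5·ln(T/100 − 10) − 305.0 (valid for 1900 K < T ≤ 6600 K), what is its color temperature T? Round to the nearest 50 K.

2400 K

ln(t − 10) = (60 + 305.0) / 138.5 = 2.6354.
t − 10 = e^2.6354 = 13.949, so t = 23.949.
T = 100·t = 2395 K → 2400 K to the nearest 50 K.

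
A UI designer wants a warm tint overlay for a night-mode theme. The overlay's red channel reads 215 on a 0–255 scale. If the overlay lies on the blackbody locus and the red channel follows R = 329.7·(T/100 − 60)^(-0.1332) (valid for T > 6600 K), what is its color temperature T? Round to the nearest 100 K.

8500 K

(t − 60)^(-0.1332) = 215/329.7 = 0.65211.
t − 60 = 0.65211^(1/-0.1332) = 0.65211^(-7.508) = 24.774, so t = 84.774.
T = 100·t = 8477 K → 8500 K to the nearest 100 K.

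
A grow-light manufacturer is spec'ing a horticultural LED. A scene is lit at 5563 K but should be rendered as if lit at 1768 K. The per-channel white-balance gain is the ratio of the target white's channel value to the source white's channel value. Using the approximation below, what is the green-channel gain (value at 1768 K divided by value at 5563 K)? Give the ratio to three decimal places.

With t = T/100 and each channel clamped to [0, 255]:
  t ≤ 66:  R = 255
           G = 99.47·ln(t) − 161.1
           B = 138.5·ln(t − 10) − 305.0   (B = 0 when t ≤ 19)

At 5563 K (t = 55.63):
  G = 99.47·ln 55.63 − 161.1 = 99.47·4.0187 − 161.1 = 238.642.
At 1768 K (t = 17.68):
  G = 99.47·ln 17.68 − 161.1 = 99.47·2.8724 − 161.1 = 124.621.
Gain = 124.621 / 238.642 = 0.5222 → 0.522.

0.522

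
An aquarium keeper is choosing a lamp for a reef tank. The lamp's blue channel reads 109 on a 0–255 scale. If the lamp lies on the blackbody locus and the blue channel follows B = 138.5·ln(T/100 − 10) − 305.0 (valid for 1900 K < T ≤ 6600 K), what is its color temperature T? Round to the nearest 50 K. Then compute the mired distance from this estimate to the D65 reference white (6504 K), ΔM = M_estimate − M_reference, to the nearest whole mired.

+180 mireds

ln(t − 10) = (109 + 305.0) / 138.5 = 2.9892.
t − 10 = e^2.9892 = 19.869, so t = 29.869.
T = 100·t = 2987 K → 3000 K to the nearest 50 K.
M_estimate = 10⁶/3000 = 333.33; M_reference = 10⁶/6504 = 153.75.
ΔM = 333.33 − 153.75 = 179.58 → +180 mireds.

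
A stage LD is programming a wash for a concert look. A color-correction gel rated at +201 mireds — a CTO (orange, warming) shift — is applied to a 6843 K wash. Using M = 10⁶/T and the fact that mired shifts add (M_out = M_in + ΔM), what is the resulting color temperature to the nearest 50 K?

M_in = 10⁶/6843 = 146.13 mireds.
M_out = 146.13 + (+201) = 347.13 mireds.
T_out = 10⁶/347.13 = 2880.7 K → 2900 K.

2900 K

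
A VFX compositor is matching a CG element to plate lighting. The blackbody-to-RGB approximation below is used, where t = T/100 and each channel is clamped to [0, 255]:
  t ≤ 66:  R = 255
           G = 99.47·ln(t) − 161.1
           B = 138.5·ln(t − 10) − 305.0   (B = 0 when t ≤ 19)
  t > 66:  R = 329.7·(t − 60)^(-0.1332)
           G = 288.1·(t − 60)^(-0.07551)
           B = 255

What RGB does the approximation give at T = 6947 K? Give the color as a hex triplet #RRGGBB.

t = 6947/100 = 69.47; the t > 66 branch applies.
R = 329.7·(69.47 − 60)^(-0.1332) = 329.7·9.47^(-0.1332) = 329.7·0.74123 = 244.382.
G = 288.1·(69.47 − 60)^(-0.07551) = 288.1·9.47^(-0.07551) = 288.1·0.84387 = 243.119.
B = 255 by definition for t > 66.
Rounded: (244, 243, 255).
In hex: #F4F3FF.

#F4F3FF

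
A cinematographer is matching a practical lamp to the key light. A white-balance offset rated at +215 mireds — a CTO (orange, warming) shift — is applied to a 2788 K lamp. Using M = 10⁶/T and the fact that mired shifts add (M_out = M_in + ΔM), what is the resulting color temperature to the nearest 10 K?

M_in = 10⁶/2788 = 358.68 mireds.
M_out = 358.68 + (+215) = 573.68 mireds.
T_out = 10⁶/573.68 = 1743.1 K → 1740 K.

1740 K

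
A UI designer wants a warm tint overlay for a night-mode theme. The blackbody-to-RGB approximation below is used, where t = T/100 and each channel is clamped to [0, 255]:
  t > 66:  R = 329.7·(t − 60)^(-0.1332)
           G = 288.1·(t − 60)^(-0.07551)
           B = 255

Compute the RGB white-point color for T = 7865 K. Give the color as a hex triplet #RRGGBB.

t = 7865/100 = 78.65; the t > 66 branch applies.
R = 329.7·(78.65 − 60)^(-0.1332) = 329.7·18.65^(-0.1332) = 329.7·0.67724 = 223.288.
G = 288.1·(78.65 − 60)^(-0.07551) = 288.1·18.65^(-0.07551) = 288.1·0.80177 = 230.991.
B = 255 by definition for t > 66.
Rounded: (223, 231, 255).
In hex: #DFE7FF.

#DFE7FF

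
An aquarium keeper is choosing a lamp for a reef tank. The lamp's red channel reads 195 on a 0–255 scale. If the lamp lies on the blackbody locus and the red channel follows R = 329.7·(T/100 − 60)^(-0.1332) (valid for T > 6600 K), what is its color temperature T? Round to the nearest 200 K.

(t − 60)^(-0.1332) = 195/329.7 = 0.59145.
t − 60 = 0.59145^(1/-0.1332) = 0.59145^(-7.508) = 51.564, so t = 111.564.
T = 100·t = 11156 K → 11200 K to the nearest 200 K.

11200 K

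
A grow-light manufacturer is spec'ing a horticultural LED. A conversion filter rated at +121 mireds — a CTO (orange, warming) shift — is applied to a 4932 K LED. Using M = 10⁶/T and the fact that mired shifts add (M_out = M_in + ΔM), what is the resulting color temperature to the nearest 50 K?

3100 K

M_in = 10⁶/4932 = 202.76 mireds.
M_out = 202.76 + (+121) = 323.76 mireds.
T_out = 10⁶/323.76 = 3088.7 K → 3100 K.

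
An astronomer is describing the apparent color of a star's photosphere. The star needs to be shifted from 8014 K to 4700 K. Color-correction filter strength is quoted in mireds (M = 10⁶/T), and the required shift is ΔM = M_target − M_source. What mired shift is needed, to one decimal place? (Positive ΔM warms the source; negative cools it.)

M_source = 10⁶/8014 = 124.782; M_target = 10⁶/4700 = 212.766.
ΔM = 212.766 − 124.782 = 87.984 → +88.0 mireds, a warming shift.

+88.0 mireds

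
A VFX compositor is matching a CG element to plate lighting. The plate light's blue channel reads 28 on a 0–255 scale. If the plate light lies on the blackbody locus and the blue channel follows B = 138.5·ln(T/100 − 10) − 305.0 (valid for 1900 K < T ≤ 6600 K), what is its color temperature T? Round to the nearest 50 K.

ln(t − 10) = (28 + 305.0) / 138.5 = 2.4043.
t − 10 = e^2.4043 = 11.071, so t = 21.071.
T = 100·t = 2107 K → 2100 K to the nearest 50 K.

2100 K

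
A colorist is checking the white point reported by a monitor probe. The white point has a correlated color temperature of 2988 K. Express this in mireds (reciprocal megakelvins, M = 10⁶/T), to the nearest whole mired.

M = 10⁶ / 2988 = 334.672 → 335 mireds.

335 mireds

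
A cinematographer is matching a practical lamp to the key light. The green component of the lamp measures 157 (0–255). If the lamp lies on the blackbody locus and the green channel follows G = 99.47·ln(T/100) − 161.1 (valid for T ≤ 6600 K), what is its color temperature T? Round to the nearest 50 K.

2450 K

ln t = (157 + 161.1) / 99.47 = 3.1979.
t = e^3.1979 = 24.482.
T = 100·t = 2448 K → 2450 K to the nearest 50 K.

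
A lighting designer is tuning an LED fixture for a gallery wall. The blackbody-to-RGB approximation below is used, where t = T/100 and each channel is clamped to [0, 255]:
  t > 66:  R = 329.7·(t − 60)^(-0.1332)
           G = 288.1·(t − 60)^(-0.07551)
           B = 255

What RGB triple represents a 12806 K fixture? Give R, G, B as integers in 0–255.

t = 12806/100 = 128.06; the t > 66 branch applies.
R = 329.7·(128.06 − 60)^(-0.1332) = 329.7·68.06^(-0.1332) = 329.7·0.56998 = 187.922.
G = 288.1·(128.06 − 60)^(-0.07551) = 288.1·68.06^(-0.07551) = 288.1·0.72711 = 209.480.
B = 255 by definition for t > 66.
Rounded: (188, 209, 255).

R=188, G=209, B=255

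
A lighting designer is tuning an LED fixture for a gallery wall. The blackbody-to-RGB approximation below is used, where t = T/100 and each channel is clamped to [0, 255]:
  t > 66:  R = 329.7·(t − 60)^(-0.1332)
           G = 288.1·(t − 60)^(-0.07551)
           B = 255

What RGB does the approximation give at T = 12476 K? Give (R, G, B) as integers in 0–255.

t = 12476/100 = 124.76; the t > 66 branch applies.
R = 329.7·(124.76 − 60)^(-0.1332) = 329.7·64.76^(-0.1332) = 329.7·0.57376 = 189.170.
G = 288.1·(124.76 − 60)^(-0.07551) = 288.1·64.76^(-0.07551) = 288.1·0.72984 = 210.267.
B = 255 by definition for t > 66.
Rounded: (189, 210, 255).

(189, 210, 255)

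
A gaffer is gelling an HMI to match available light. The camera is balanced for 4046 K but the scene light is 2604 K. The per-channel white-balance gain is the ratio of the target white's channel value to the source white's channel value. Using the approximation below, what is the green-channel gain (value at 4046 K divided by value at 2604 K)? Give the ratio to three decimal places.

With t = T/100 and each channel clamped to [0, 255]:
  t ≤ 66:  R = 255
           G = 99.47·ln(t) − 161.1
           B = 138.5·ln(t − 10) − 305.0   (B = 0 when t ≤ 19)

At 2604 K (t = 26.04):
  G = 99.47·ln 26.04 − 161.1 = 99.47·3.2596 − 161.1 = 163.136.
At 4046 K (t = 40.46):
  G = 99.47·ln 40.46 − 161.1 = 99.47·3.7003 − 161.1 = 206.970.
Gain = 206.970 / 163.136 = 1.2687 → 1.269.

1.269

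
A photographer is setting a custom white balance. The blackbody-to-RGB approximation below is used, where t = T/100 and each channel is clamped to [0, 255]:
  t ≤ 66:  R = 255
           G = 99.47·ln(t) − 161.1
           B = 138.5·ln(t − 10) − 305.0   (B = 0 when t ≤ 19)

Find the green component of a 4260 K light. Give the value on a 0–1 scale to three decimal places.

0.832

t = 4260/100 = 42.6; the t ≤ 66 branch applies.
G = 99.47·ln 42.6 − 161.1 = 99.47·3.7519 − 161.1 = 212.097.
On a 0–1 scale: 212.097/255 = 0.8318 → 0.832.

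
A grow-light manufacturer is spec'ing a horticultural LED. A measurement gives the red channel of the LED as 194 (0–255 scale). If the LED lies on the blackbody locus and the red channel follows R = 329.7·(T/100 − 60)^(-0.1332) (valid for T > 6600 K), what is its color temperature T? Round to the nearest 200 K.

(t − 60)^(-0.1332) = 194/329.7 = 0.58841.
t − 60 = 0.58841^(1/-0.1332) = 0.58841^(-7.508) = 53.593, so t = 113.593.
T = 100·t = 11359 K → 11400 K to the nearest 200 K.

11400 K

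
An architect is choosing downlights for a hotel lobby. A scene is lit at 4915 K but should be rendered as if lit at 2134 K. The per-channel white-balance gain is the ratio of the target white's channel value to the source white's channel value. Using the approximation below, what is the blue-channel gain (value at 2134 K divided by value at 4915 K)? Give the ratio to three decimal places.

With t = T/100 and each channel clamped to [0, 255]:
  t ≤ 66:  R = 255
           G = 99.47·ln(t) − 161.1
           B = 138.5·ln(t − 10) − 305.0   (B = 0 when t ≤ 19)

0.154

At 4915 K (t = 49.15):
  B = 138.5·ln(49.15 − 10) − 305.0 = 138.5·ln 39.15 − 305.0 = 138.5·3.6674 − 305.0 = 202.935.
At 2134 K (t = 21.34):
  B = 138.5·ln(21.34 − 10) − 305.0 = 138.5·ln 11.34 − 305.0 = 138.5·2.4283 − 305.0 = 31.325.
Gain = 31.325 / 202.935 = 0.1544 → 0.154.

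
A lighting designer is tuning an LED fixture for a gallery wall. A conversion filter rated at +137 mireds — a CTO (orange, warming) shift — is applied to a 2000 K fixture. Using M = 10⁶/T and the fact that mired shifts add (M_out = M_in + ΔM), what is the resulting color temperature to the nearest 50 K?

M_in = 10⁶/2000 = 500.00 mireds.
M_out = 500.00 + (+137) = 637.00 mireds.
T_out = 10⁶/637.00 = 1569.9 K → 1550 K.

1550 K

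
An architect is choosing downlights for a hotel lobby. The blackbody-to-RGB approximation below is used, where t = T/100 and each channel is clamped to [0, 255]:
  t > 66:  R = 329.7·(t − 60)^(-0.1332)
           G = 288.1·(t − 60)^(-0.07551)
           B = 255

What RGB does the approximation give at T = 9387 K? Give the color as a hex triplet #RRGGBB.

#CEDDFF

t = 9387/100 = 93.87; the t > 66 branch applies.
R = 329.7·(93.87 − 60)^(-0.1332) = 329.7·33.87^(-0.1332) = 329.7·0.62550 = 206.228.
G = 288.1·(93.87 − 60)^(-0.07551) = 288.1·33.87^(-0.07551) = 288.1·0.76645 = 220.814.
B = 255 by definition for t > 66.
Rounded: (206, 221, 255).
In hex: #CEDDFF.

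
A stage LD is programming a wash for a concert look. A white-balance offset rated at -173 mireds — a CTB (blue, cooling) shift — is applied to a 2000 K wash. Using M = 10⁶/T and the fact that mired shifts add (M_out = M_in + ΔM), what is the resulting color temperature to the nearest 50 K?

M_in = 10⁶/2000 = 500.00 mireds.
M_out = 500.00 + (-173) = 327.00 mireds.
T_out = 10⁶/327.00 = 3058.1 K → 3050 K.

3050 K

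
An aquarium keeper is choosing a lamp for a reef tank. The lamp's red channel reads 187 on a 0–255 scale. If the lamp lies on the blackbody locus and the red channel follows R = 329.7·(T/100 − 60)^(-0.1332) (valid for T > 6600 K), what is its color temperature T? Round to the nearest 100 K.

13100 K

(t − 60)^(-0.1332) = 187/329.7 = 0.56718.
t − 60 = 0.56718^(1/-0.1332) = 0.56718^(-7.508) = 70.620, so t = 130.620.
T = 100·t = 13062 K → 13100 K to the nearest 100 K.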